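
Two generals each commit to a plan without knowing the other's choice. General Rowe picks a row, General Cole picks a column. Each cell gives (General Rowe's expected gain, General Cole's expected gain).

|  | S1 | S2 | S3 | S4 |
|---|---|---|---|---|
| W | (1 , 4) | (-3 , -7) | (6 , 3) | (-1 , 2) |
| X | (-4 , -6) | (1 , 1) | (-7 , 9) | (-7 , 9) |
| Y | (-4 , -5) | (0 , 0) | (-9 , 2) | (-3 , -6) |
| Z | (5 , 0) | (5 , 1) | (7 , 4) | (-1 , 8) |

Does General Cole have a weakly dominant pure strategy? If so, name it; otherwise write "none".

S1 fails to dominate S2 at X (-6<1).
S2 fails to dominate S1 at W (-7<4).
S3 fails to dominate S1 at W (3<4).
S4 fails to dominate S1 at W (2<4).
No single strategy dominates all the others.

none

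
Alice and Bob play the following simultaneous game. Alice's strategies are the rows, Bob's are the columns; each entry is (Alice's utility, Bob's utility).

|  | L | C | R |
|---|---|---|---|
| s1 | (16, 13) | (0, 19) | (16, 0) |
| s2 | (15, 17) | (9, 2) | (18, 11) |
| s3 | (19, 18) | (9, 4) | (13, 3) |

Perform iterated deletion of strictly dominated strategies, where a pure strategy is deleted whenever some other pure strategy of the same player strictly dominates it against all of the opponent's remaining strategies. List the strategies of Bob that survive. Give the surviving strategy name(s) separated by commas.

Column R is eliminated: L beats it against every remaining row (s1: 13>0, s2: 17>11, s3: 18>3).
For Alice, s3 strictly dominates s1 on the remaining columns (L: 19>16, C: 9>0); eliminate s1.
Bob's strategy C is strictly dominated by L (s2: 17>2, s3: 18>4) and is removed.
Alice's strategy s2 is strictly dominated by s3 (L: 19>15) and is removed.
Among the remaining strategies, none is strictly dominated by another pure strategy of the same player, so the elimination stops.
Surviving strategies — Alice: {s3}; Bob: {L}.

L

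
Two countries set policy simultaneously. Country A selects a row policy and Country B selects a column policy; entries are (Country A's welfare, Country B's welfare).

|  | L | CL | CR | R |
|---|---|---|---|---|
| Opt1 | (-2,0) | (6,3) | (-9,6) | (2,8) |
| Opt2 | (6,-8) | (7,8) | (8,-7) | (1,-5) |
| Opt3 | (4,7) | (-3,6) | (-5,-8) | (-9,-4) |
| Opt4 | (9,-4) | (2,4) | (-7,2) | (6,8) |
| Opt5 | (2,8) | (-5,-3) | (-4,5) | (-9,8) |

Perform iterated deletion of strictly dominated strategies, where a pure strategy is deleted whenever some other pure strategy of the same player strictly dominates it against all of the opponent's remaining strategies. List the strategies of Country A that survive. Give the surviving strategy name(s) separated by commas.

Opt1, Opt2, Opt4

Country A's strategy Opt3 is strictly dominated by Opt2 (L: 6>4, CL: 7>-3, CR: 8>-5, R: 1>-9) and is removed.
For Country A, Opt2 strictly dominates Opt5 on the remaining columns (L: 6>2, CL: 7>-5, CR: 8>-4, R: 1>-9); eliminate Opt5.
Column L is eliminated: CL beats it against every remaining row (Opt1: 3>0, Opt2: 8>-8, Opt4: 4>-4).
Column CR is eliminated: R beats it against every remaining row (Opt1: 8>6, Opt2: -5>-7, Opt4: 8>2).
Among the remaining strategies, none is strictly dominated by another pure strategy of the same player, so the elimination stops.
Surviving strategies — Country A: {Opt1, Opt2, Opt4}; Country B: {CL, R}.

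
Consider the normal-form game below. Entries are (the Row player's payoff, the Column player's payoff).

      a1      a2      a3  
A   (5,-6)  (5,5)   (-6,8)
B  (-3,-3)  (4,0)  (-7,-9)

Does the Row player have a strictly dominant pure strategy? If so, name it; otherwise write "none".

A

A vs B: a1: 5>-3, a2: 5>4, a3: -6>-7.
A strictly beats every other strategy against every opponent action, so it is strictly dominant.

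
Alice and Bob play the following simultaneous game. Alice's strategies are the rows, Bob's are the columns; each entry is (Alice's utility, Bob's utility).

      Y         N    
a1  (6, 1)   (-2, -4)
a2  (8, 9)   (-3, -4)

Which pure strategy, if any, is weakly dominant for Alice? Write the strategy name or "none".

a1 fails to dominate a2 at Y (6<8).
a2 fails to dominate a1 at N (-3<-2).
No single strategy dominates all the others.

none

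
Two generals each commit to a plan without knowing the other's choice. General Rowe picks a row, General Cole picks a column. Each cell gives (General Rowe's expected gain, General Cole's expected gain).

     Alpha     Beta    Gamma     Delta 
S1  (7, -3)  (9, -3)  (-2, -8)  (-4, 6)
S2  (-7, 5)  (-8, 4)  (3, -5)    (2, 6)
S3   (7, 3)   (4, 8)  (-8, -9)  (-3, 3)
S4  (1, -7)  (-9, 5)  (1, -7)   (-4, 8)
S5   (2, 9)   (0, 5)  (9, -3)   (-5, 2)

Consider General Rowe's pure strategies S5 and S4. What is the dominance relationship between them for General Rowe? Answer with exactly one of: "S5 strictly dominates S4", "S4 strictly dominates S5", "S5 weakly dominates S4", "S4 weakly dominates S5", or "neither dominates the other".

neither dominates the other

Compare S5 to S4 across every action of General Cole: Alpha: 2>1, Beta: 0>-9, Gamma: 9>1, Delta: -5<-4.
S5 does better at Alpha, Beta, Gamma but worse at Delta; neither strategy dominates the other.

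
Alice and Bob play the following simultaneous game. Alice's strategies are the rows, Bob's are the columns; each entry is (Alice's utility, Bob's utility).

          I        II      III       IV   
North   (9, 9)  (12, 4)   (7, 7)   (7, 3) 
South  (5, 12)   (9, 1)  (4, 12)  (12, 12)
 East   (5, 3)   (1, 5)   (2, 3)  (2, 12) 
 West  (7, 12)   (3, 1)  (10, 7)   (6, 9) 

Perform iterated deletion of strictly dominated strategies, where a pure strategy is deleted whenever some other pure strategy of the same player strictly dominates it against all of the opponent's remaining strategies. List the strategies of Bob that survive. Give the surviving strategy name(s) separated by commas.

I, III, IV

For Alice, North strictly dominates East on the remaining columns (I: 9>5, II: 12>1, III: 7>2, IV: 7>2); eliminate East.
For Bob, I strictly dominates II on the remaining rows (North: 9>4, South: 12>1, West: 12>1); eliminate II.
Among the remaining strategies, none is strictly dominated by another pure strategy of the same player, so the elimination stops.
Surviving strategies — Alice: {North, South, West}; Bob: {I, III, IV}.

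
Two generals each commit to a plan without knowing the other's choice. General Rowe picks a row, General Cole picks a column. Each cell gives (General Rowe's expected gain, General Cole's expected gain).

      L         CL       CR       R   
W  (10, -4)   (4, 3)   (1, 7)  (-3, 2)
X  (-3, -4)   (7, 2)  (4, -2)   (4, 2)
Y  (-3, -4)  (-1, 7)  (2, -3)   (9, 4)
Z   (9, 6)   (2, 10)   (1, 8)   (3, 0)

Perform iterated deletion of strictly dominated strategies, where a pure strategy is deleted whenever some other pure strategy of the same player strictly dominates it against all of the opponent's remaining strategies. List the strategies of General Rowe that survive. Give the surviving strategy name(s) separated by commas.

For General Cole, CL strictly dominates L on the remaining rows (W: 3>-4, X: 2>-4, Y: 7>-4, Z: 10>6); eliminate L.
Row W is eliminated: X beats it against every remaining column (CL: 7>4, CR: 4>1, R: 4>-3).
General Rowe's strategy Z is strictly dominated by X (CL: 7>2, CR: 4>1, R: 4>3) and is removed.
For General Cole, CL strictly dominates CR on the remaining rows (X: 2>-2, Y: 7>-3); eliminate CR.
Among the remaining strategies, none is strictly dominated by another pure strategy of the same player, so the elimination stops.
Surviving strategies — General Rowe: {X, Y}; General Cole: {CL, R}.

X, Y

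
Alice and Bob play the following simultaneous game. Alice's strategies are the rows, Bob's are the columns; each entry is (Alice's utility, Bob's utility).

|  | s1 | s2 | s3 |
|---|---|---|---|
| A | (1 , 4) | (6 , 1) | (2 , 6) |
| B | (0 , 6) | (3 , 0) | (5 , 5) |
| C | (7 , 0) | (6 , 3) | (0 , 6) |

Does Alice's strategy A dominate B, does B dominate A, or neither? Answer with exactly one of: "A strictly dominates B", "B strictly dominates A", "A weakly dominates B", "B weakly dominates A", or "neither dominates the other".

Compare A to B across each choice by Bob: s1: 1>0, s2: 6>3, s3: 2<5.
A does better at s1, s2 but worse at s3; neither strategy dominates the other.

neither dominates the other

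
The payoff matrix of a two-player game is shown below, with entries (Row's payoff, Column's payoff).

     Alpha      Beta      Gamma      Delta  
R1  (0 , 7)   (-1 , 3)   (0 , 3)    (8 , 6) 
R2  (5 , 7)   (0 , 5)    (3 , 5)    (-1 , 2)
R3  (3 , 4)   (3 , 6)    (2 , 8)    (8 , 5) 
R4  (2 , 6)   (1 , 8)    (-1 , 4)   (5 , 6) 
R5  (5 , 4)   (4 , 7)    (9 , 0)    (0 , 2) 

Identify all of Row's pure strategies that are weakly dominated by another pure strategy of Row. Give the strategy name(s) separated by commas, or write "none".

R1, R2, R4

R3 weakly dominates R1 — Alpha: 3>0, Beta: 3>-1, Gamma: 2>0, Delta: 8=8.
R5 weakly dominates R2 — Alpha: 5=5, Beta: 4>0, Gamma: 9>3, Delta: 0>-1.
R3 is not dominated — it holds its own against R1 at Alpha (3>0); R2 at Beta (3>0); R4 at Alpha (3>2); R5 at Delta (8>0).
R3 weakly dominates R4 — Alpha: 3>2, Beta: 3>1, Gamma: 2>-1, Delta: 8>5.
R5 is not dominated — it holds its own against R1 at Alpha (5>0); R2 at Beta (4>0); R3 at Alpha (5>3); R4 at Alpha (5>2).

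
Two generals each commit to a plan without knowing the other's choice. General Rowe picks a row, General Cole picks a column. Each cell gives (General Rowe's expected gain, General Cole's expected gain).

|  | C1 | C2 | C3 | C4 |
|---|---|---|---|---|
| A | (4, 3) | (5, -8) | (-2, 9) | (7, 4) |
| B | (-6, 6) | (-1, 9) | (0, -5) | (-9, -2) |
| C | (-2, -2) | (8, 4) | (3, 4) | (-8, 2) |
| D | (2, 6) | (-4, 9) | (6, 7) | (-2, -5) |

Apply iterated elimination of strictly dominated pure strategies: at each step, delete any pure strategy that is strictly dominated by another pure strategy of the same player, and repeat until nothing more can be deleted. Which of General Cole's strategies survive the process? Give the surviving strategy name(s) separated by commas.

C2, C3

For General Rowe, C strictly dominates B on the remaining columns (C1: -2>-6, C2: 8>-1, C3: 3>0, C4: -8>-9); eliminate B.
For General Cole, C3 strictly dominates C1 on the remaining rows (A: 9>3, C: 4>-2, D: 7>6); eliminate C1.
For General Cole, C3 strictly dominates C4 on the remaining rows (A: 9>4, C: 4>2, D: 7>-5); eliminate C4.
Row A is eliminated: C beats it against every remaining column (C2: 8>5, C3: 3>-2).
Among the remaining strategies, none is strictly dominated by another pure strategy of the same player, so the elimination stops.
Surviving strategies — General Rowe: {C, D}; General Cole: {C2, C3}.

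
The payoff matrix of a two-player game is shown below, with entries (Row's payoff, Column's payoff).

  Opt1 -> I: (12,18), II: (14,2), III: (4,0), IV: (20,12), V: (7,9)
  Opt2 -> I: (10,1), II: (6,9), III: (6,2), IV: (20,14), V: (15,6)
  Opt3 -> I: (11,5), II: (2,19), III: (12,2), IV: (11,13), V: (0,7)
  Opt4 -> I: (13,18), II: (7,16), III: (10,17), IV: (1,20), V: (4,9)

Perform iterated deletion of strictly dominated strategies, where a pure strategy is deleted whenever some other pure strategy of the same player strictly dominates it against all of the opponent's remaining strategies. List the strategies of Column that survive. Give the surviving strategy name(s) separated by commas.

I, IV

For Column, IV strictly dominates III on the remaining rows (Opt1: 12>0, Opt2: 14>2, Opt3: 13>2, Opt4: 20>17); eliminate III.
For Row, Opt1 strictly dominates Opt3 on the remaining columns (I: 12>11, II: 14>2, IV: 20>11, V: 7>0); eliminate Opt3.
Column's strategy II is strictly dominated by IV (Opt1: 12>2, Opt2: 14>9, Opt4: 20>16) and is removed.
Column V is eliminated: IV beats it against every remaining row (Opt1: 12>9, Opt2: 14>6, Opt4: 20>9).
Among the remaining strategies, none is strictly dominated by another pure strategy of the same player, so the elimination stops.
Surviving strategies — Row: {Opt1, Opt2, Opt4}; Column: {I, IV}.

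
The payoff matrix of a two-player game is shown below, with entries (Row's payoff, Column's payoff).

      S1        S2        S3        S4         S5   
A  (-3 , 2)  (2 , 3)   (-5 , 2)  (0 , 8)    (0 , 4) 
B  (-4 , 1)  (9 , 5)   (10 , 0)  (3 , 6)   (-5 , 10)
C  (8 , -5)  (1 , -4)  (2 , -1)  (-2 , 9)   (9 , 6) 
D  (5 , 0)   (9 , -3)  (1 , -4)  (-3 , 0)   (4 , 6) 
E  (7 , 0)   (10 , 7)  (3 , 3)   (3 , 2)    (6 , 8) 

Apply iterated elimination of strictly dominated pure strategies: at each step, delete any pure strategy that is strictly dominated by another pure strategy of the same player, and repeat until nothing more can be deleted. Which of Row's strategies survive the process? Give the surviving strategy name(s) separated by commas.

Row's strategy A is strictly dominated by E (S1: 7>-3, S2: 10>2, S3: 3>-5, S4: 3>0, S5: 6>0) and is removed.
For Row, E strictly dominates D on the remaining columns (S1: 7>5, S2: 10>9, S3: 3>1, S4: 3>-3, S5: 6>4); eliminate D.
For Column, S2 strictly dominates S1 on the remaining rows (B: 5>1, C: -4>-5, E: 7>0); eliminate S1.
Column's strategy S2 is strictly dominated by S5 (B: 10>5, C: 6>-4, E: 8>7) and is removed.
For Column, S5 strictly dominates S3 on the remaining rows (B: 10>0, C: 6>-1, E: 8>3); eliminate S3.
Among the remaining strategies, none is strictly dominated by another pure strategy of the same player, so the elimination stops.
Surviving strategies — Row: {B, C, E}; Column: {S4, S5}.

B, C, E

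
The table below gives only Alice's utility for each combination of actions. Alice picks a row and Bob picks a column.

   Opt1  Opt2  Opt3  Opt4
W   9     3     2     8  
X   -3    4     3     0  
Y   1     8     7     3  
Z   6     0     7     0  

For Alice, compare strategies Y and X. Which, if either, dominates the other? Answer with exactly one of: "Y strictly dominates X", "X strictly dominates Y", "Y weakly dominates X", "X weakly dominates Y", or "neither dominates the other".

Y strictly dominates X

Y's payoffs vs X's, by Bob's action — Opt1: 1>-3, Opt2: 8>4, Opt3: 7>3, Opt4: 3>0.
Y gives a strictly higher payoff against every action of Bob, so Y strictly dominates X.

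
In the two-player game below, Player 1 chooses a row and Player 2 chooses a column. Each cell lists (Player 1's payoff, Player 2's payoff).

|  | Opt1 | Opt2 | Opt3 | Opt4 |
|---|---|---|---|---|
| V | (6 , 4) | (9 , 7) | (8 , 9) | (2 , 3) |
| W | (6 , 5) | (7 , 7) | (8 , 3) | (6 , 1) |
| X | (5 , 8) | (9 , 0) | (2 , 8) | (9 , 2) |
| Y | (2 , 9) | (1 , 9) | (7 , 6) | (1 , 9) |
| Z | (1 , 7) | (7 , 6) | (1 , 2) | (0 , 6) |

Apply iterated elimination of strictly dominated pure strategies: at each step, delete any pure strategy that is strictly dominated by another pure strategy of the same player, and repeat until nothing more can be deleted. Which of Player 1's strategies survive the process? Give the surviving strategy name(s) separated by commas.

For Player 1, V strictly dominates Y on the remaining columns (Opt1: 6>2, Opt2: 9>1, Opt3: 8>7, Opt4: 2>1); eliminate Y.
For Player 1, V strictly dominates Z on the remaining columns (Opt1: 6>1, Opt2: 9>7, Opt3: 8>1, Opt4: 2>0); eliminate Z.
For Player 2, Opt1 strictly dominates Opt4 on the remaining rows (V: 4>3, W: 5>1, X: 8>2); eliminate Opt4.
Among the remaining strategies, none is strictly dominated by another pure strategy of the same player, so the elimination stops.
Surviving strategies — Player 1: {V, W, X}; Player 2: {Opt1, Opt2, Opt3}.

V, W, X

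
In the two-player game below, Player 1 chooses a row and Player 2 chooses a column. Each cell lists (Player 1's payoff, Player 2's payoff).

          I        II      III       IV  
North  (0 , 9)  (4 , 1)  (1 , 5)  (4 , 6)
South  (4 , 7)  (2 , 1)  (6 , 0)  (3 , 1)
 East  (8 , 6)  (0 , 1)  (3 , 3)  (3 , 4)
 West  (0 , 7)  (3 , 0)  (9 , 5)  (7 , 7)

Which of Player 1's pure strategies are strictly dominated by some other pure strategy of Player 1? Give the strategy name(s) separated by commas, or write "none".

Nothing dominates North: South at II (4>2); East at II (4>0); West at I (0=0).
South is not dominated — it holds its own against North at I (4>0); East at II (2>0); West at I (4>0).
East: no other strategy beats it everywhere (North at I (8>0); South at I (8>4); West at I (8>0)).
Nothing dominates West: North at I (0=0); South at II (3>2); East at II (3>0).

none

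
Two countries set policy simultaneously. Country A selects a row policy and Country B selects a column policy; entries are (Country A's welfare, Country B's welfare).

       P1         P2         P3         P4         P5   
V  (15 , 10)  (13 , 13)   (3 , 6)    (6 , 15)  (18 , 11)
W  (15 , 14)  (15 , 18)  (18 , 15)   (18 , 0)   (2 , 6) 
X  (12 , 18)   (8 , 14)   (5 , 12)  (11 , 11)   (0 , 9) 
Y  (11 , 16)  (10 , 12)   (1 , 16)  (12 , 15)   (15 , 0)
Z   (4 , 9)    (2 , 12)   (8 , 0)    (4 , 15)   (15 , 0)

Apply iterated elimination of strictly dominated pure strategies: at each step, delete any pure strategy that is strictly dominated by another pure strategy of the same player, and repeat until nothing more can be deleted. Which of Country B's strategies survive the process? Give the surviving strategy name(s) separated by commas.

For Country A, W strictly dominates X on the remaining columns (P1: 15>12, P2: 15>8, P3: 18>5, P4: 18>11, P5: 2>0); eliminate X.
Column P5 is eliminated: P2 beats it against every remaining row (V: 13>11, W: 18>6, Y: 12>0, Z: 12>0).
Row Y is eliminated: W beats it against every remaining column (P1: 15>11, P2: 15>10, P3: 18>1, P4: 18>12).
Row Z is eliminated: W beats it against every remaining column (P1: 15>4, P2: 15>2, P3: 18>8, P4: 18>4).
Country B's strategy P1 is strictly dominated by P2 (V: 13>10, W: 18>14) and is removed.
Row V is eliminated: W beats it against every remaining column (P2: 15>13, P3: 18>3, P4: 18>6).
Column P3 is eliminated: P2 beats it against every remaining row (W: 18>15).
Country B's strategy P4 is strictly dominated by P2 (W: 18>0) and is removed.
Among the remaining strategies, none is strictly dominated by another pure strategy of the same player, so the elimination stops.
Surviving strategies — Country A: {W}; Country B: {P2}.

P2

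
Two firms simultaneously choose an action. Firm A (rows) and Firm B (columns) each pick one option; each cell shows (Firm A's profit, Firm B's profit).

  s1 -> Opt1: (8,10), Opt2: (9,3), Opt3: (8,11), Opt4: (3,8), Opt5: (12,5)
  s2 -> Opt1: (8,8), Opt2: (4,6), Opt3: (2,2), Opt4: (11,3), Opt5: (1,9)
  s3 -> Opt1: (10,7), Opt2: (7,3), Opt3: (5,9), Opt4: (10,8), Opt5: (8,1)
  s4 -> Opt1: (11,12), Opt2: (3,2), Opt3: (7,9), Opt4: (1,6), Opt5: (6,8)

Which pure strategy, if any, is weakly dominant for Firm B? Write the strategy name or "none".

none

Opt1 fails to dominate Opt3 at s1 (10<11).
Opt2 fails to dominate Opt1 at s1 (3<10).
Opt3 fails to dominate Opt1 at s2 (2<8).
Opt4 fails to dominate Opt1 at s1 (8<10).
Opt5 fails to dominate Opt1 at s1 (5<10).
No single strategy dominates all the others.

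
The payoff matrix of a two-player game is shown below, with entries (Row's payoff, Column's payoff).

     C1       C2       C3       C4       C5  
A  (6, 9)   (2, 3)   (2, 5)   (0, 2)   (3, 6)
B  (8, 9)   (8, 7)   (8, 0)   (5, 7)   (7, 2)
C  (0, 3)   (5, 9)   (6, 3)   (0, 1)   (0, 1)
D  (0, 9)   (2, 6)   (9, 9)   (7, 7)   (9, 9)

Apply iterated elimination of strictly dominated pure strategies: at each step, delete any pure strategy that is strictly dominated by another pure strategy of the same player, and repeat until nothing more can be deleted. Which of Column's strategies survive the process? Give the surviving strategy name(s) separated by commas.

Row's strategy A is strictly dominated by B (C1: 8>6, C2: 8>2, C3: 8>2, C4: 5>0, C5: 7>3) and is removed.
For Row, B strictly dominates C on the remaining columns (C1: 8>0, C2: 8>5, C3: 8>6, C4: 5>0, C5: 7>0); eliminate C.
Column C2 is eliminated: C1 beats it against every remaining row (B: 9>7, D: 9>6).
Column C4 is eliminated: C1 beats it against every remaining row (B: 9>7, D: 9>7).
Among the remaining strategies, none is strictly dominated by another pure strategy of the same player, so the elimination stops.
Surviving strategies — Row: {B, D}; Column: {C1, C3, C5}.

C1, C3, C5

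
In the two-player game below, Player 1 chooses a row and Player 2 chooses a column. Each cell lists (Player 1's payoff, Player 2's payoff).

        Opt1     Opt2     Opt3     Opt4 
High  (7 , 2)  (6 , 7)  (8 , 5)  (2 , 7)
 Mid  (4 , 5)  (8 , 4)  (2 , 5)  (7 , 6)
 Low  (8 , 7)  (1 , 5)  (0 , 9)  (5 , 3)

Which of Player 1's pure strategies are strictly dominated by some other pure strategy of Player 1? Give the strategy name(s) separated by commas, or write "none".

Nothing dominates High: Mid at Opt1 (7>4); Low at Opt2 (6>1).
Mid is not dominated — it holds its own against High at Opt2 (8>6); Low at Opt2 (8>1).
Low: no other strategy beats it everywhere (High at Opt1 (8>7); Mid at Opt1 (8>4)).

none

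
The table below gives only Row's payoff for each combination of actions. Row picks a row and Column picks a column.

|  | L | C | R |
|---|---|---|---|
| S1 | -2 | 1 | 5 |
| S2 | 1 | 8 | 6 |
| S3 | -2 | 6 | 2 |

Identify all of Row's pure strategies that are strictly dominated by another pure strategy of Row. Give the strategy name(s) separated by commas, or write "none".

S2 strictly dominates S1 — L: 1>-2, C: 8>1, R: 6>5.
Nothing dominates S2: S1 at L (1>-2); S3 at L (1>-2).
S3 is strictly dominated by S2 (L: 1>-2, C: 8>6, R: 6>2).

S1, S3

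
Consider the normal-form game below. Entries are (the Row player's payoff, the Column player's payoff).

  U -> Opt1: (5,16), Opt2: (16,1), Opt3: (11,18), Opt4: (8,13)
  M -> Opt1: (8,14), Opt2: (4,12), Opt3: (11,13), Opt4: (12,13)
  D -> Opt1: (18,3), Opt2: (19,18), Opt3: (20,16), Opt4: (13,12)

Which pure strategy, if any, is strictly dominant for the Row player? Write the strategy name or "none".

D vs U: Opt1: 18>5, Opt2: 19>16, Opt3: 20>11, Opt4: 13>8.
D vs M: Opt1: 18>8, Opt2: 19>4, Opt3: 20>11, Opt4: 13>12.
D strictly beats every other strategy against every opponent action, so it is strictly dominant.

D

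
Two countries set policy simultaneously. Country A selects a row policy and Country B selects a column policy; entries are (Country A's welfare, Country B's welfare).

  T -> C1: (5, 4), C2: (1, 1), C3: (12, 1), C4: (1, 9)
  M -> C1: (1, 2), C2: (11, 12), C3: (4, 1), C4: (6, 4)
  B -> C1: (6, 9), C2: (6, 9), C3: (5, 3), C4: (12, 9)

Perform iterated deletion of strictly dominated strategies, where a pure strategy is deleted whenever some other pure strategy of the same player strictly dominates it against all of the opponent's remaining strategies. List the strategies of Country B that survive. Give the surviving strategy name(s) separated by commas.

Country B's strategy C3 is strictly dominated by C1 (T: 4>1, M: 2>1, B: 9>3) and is removed.
Row T is eliminated: B beats it against every remaining column (C1: 6>5, C2: 6>1, C4: 12>1).
Among the remaining strategies, none is strictly dominated by another pure strategy of the same player, so the elimination stops.
Surviving strategies — Country A: {M, B}; Country B: {C1, C2, C4}.

C1, C2, C4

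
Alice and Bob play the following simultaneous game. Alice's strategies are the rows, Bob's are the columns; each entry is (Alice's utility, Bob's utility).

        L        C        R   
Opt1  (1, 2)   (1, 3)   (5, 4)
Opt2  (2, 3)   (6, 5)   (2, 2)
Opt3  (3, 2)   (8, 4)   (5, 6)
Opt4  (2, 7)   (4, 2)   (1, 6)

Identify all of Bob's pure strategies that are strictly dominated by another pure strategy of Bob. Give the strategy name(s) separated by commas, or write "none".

none

L: no other strategy beats it everywhere (C at Opt4 (7>2); R at Opt2 (3>2)).
Nothing dominates C: L at Opt1 (3>2); R at Opt2 (5>2).
R: no other strategy beats it everywhere (L at Opt1 (4>2); C at Opt1 (4>3)).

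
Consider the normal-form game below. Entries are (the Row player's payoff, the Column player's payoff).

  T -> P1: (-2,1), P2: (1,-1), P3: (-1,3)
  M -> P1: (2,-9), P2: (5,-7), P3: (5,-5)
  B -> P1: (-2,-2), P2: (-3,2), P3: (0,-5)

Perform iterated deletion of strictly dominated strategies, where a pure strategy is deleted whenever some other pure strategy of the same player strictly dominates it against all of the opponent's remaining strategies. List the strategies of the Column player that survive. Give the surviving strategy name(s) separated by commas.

P3

Row T is eliminated: M beats it against every remaining column (P1: 2>-2, P2: 5>1, P3: 5>-1).
The Row player's strategy B is strictly dominated by M (P1: 2>-2, P2: 5>-3, P3: 5>0) and is removed.
For the Column player, P2 strictly dominates P1 on the remaining rows (M: -7>-9); eliminate P1.
The Column player's strategy P2 is strictly dominated by P3 (M: -5>-7) and is removed.
Among the remaining strategies, none is strictly dominated by another pure strategy of the same player, so the elimination stops.
Surviving strategies — the Row player: {M}; the Column player: {P3}.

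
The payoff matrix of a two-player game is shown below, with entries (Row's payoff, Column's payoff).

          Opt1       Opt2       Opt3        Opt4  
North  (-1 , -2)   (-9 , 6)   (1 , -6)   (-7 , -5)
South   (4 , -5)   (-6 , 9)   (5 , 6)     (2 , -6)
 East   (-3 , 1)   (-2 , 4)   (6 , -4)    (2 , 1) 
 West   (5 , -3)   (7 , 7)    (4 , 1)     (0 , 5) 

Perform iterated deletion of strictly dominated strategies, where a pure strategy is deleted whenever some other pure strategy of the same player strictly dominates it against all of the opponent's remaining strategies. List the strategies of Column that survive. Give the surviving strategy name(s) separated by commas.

Opt2

Row North is eliminated: South beats it against every remaining column (Opt1: 4>-1, Opt2: -6>-9, Opt3: 5>1, Opt4: 2>-7).
Column Opt1 is eliminated: Opt2 beats it against every remaining row (South: 9>-5, East: 4>1, West: 7>-3).
Column Opt3 is eliminated: Opt2 beats it against every remaining row (South: 9>6, East: 4>-4, West: 7>1).
Column Opt4 is eliminated: Opt2 beats it against every remaining row (South: 9>-6, East: 4>1, West: 7>5).
Row's strategy South is strictly dominated by East (Opt2: -2>-6) and is removed.
Row's strategy East is strictly dominated by West (Opt2: 7>-2) and is removed.
Among the remaining strategies, none is strictly dominated by another pure strategy of the same player, so the elimination stops.
Surviving strategies — Row: {West}; Column: {Opt2}.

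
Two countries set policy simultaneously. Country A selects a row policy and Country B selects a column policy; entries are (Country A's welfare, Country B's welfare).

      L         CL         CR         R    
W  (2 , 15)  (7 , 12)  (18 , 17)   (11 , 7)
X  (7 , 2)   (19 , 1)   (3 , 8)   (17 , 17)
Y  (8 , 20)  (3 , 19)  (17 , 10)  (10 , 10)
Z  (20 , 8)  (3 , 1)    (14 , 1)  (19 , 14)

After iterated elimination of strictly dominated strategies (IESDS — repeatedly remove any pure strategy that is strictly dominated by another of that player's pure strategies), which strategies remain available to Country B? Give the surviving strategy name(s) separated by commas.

Country B's strategy CL is strictly dominated by L (W: 15>12, X: 2>1, Y: 20>19, Z: 8>1) and is removed.
Row X is eliminated: Z beats it against every remaining column (L: 20>7, CR: 14>3, R: 19>17).
Among the remaining strategies, none is strictly dominated by another pure strategy of the same player, so the elimination stops.
Surviving strategies — Country A: {W, Y, Z}; Country B: {L, CR, R}.

L, CR, R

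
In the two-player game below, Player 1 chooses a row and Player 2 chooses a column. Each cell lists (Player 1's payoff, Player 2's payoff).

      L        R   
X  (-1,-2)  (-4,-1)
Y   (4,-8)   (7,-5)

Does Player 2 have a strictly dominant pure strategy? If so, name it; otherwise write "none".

R

R vs L: X: -1>-2, Y: -5>-8.
R strictly beats every other strategy against every opponent action, so it is strictly dominant.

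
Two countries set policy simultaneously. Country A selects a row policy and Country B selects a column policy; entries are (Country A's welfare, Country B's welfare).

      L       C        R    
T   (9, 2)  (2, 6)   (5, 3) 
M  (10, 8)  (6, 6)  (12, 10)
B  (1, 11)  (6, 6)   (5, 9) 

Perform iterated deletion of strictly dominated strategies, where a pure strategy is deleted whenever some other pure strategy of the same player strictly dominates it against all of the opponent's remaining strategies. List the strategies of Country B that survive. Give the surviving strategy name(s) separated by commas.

Country A's strategy T is strictly dominated by M (L: 10>9, C: 6>2, R: 12>5) and is removed.
For Country B, L strictly dominates C on the remaining rows (M: 8>6, B: 11>6); eliminate C.
Row B is eliminated: M beats it against every remaining column (L: 10>1, R: 12>5).
Column L is eliminated: R beats it against every remaining row (M: 10>8).
Among the remaining strategies, none is strictly dominated by another pure strategy of the same player, so the elimination stops.
Surviving strategies — Country A: {M}; Country B: {R}.

R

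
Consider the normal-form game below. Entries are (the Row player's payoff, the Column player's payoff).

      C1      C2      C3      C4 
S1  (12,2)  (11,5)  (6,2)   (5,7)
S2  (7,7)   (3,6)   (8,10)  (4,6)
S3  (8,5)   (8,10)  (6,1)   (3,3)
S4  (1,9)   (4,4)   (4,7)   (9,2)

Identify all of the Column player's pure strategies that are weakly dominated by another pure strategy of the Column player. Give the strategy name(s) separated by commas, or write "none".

Nothing dominates C1: C2 at S2 (7>6); C3 at S3 (5>1); C4 at S2 (7>6).
Nothing dominates C2: C1 at S1 (5>2); C3 at S1 (5>2); C4 at S3 (10>3).
C3: no other strategy beats it everywhere (C1 at S2 (10>7); C2 at S2 (10>6); C4 at S2 (10>6)).
C4 is not dominated — it holds its own against C1 at S1 (7>2); C2 at S1 (7>5); C3 at S1 (7>2).

none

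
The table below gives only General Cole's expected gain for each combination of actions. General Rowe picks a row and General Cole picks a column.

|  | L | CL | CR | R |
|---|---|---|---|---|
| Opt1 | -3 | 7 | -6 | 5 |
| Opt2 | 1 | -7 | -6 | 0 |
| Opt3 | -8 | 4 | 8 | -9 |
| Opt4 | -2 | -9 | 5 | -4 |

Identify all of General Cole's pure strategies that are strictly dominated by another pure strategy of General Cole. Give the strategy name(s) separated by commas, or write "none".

none

L is not dominated — it holds its own against CL at Opt2 (1>-7); CR at Opt1 (-3>-6); R at Opt2 (1>0).
CL: no other strategy beats it everywhere (L at Opt1 (7>-3); CR at Opt1 (7>-6); R at Opt1 (7>5)).
CR: no other strategy beats it everywhere (L at Opt3 (8>-8); CL at Opt2 (-6>-7); R at Opt3 (8>-9)).
R is not dominated — it holds its own against L at Opt1 (5>-3); CL at Opt2 (0>-7); CR at Opt1 (5>-6).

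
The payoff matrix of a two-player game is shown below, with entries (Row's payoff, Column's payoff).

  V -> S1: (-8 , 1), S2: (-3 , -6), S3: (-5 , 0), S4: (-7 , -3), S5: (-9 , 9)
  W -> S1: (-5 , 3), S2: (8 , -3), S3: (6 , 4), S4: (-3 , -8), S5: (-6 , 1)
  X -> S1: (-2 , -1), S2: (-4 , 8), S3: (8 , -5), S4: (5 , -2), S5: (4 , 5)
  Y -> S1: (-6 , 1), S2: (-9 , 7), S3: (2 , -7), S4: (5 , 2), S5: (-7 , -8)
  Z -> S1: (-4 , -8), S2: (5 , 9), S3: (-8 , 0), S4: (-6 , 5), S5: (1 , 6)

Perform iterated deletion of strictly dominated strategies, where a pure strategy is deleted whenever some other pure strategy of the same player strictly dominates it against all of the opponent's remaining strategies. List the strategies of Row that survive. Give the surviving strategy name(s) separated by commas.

Row's strategy V is strictly dominated by W (S1: -5>-8, S2: 8>-3, S3: 6>-5, S4: -3>-7, S5: -6>-9) and is removed.
Column's strategy S4 is strictly dominated by S2 (W: -3>-8, X: 8>-2, Y: 7>2, Z: 9>5) and is removed.
Row's strategy Y is strictly dominated by W (S1: -5>-6, S2: 8>-9, S3: 6>2, S5: -6>-7) and is removed.
Among the remaining strategies, none is strictly dominated by another pure strategy of the same player, so the elimination stops.
Surviving strategies — Row: {W, X, Z}; Column: {S1, S2, S3, S5}.

W, X, Z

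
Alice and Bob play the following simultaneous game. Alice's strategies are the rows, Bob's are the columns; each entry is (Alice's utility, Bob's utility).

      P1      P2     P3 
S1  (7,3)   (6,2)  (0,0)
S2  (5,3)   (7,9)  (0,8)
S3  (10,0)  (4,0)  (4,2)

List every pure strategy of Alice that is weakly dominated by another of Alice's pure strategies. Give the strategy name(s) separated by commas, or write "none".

S1: no other strategy beats it everywhere (S2 at P1 (7>5); S3 at P2 (6>4)).
S2: no other strategy beats it everywhere (S1 at P2 (7>6); S3 at P2 (7>4)).
Nothing dominates S3: S1 at P1 (10>7); S2 at P1 (10>5).

none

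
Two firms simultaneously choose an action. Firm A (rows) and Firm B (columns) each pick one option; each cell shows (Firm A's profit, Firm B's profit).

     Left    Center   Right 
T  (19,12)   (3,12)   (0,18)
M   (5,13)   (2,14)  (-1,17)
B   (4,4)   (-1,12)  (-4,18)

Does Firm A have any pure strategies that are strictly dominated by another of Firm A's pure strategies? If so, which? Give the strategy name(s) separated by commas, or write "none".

M, B

Nothing dominates T: M at Left (19>5); B at Left (19>4).
M: dominated, since T does at least as well everywhere (Left: 19>5, Center: 3>2, Right: 0>-1).
T strictly dominates B — Left: 19>4, Center: 3>-1, Right: 0>-4.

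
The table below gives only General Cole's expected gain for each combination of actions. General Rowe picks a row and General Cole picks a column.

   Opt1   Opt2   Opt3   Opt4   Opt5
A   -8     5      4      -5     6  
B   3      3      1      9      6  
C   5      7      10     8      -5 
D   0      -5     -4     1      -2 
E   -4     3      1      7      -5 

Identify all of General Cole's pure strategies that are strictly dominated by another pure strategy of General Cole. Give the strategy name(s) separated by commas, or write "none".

Opt1: dominated, since Opt4 does at least as well everywhere (A: -5>-8, B: 9>3, C: 8>5, D: 1>0, E: 7>-4).
Opt2: no other strategy beats it everywhere (Opt1 at A (5>-8); Opt3 at A (5>4); Opt4 at A (5>-5); Opt5 at C (7>-5)).
Opt3 is not dominated — it holds its own against Opt1 at A (4>-8); Opt2 at C (10>7); Opt4 at A (4>-5); Opt5 at C (10>-5).
Opt4 is not dominated — it holds its own against Opt1 at A (-5>-8); Opt2 at B (9>3); Opt3 at B (9>1); Opt5 at B (9>6).
Opt5 is not dominated — it holds its own against Opt1 at A (6>-8); Opt2 at A (6>5); Opt3 at A (6>4); Opt4 at A (6>-5).

Opt1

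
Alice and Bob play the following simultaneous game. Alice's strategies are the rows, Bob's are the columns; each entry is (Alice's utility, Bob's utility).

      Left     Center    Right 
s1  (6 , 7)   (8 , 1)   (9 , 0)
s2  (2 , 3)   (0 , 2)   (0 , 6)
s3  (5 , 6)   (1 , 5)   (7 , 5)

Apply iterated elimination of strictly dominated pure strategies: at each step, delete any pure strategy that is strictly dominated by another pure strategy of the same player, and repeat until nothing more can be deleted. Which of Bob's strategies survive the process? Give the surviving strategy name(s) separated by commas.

Left

For Alice, s1 strictly dominates s2 on the remaining columns (Left: 6>2, Center: 8>0, Right: 9>0); eliminate s2.
For Alice, s1 strictly dominates s3 on the remaining columns (Left: 6>5, Center: 8>1, Right: 9>7); eliminate s3.
For Bob, Left strictly dominates Center on the remaining rows (s1: 7>1); eliminate Center.
Column Right is eliminated: Left beats it against every remaining row (s1: 7>0).
Among the remaining strategies, none is strictly dominated by another pure strategy of the same player, so the elimination stops.
Surviving strategies — Alice: {s1}; Bob: {Left}.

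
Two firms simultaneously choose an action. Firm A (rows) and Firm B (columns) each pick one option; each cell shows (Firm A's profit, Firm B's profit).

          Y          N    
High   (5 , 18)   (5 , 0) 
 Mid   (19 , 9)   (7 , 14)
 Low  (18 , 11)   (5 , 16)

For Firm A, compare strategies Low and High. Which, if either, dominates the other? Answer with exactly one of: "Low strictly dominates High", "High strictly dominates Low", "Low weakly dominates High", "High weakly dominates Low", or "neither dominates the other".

Low weakly dominates High

Low's payoffs vs High's, by Firm B's action — Y: 18>5, N: 5=5.
Low is at least as good everywhere and strictly better somewhere (tied only at N), so Low weakly but not strictly dominates High.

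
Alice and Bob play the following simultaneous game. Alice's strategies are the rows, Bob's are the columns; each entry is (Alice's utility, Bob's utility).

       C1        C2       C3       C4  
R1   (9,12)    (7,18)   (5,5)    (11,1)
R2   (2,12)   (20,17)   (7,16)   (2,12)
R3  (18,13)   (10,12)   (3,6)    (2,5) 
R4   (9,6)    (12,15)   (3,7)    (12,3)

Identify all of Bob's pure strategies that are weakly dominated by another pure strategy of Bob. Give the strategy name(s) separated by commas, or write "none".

C1: no other strategy beats it everywhere (C2 at R3 (13>12); C3 at R1 (12>5); C4 at R1 (12>1)).
Nothing dominates C2: C1 at R1 (18>12); C3 at R1 (18>5); C4 at R1 (18>1).
C3 is weakly dominated by C2 (R1: 18>5, R2: 17>16, R3: 12>6, R4: 15>7).
C4 is weakly dominated by C1 (R1: 12>1, R2: 12=12, R3: 13>5, R4: 6>3).

C3, C4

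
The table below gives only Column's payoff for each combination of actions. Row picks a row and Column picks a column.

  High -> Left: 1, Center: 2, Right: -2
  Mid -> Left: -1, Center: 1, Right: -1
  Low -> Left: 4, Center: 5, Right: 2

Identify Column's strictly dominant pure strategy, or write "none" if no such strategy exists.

Center vs Left: High: 2>1, Mid: 1>-1, Low: 5>4.
Center vs Right: High: 2>-2, Mid: 1>-1, Low: 5>2.
Center strictly beats every other strategy against every opponent action, so it is strictly dominant.

Center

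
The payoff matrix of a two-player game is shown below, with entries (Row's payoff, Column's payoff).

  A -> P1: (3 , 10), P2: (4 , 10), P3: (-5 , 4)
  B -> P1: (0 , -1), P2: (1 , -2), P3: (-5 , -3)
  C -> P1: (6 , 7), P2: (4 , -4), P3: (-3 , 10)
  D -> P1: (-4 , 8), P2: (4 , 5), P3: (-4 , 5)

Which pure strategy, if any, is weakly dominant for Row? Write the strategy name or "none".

C vs A: P1: 6>3, P2: 4=4, P3: -3>-5.
C vs B: P1: 6>0, P2: 4>1, P3: -3>-5.
C vs D: P1: 6>-4, P2: 4=4, P3: -3>-4.
C is at least as good as every other strategy against every opponent action, so it is weakly dominant.

C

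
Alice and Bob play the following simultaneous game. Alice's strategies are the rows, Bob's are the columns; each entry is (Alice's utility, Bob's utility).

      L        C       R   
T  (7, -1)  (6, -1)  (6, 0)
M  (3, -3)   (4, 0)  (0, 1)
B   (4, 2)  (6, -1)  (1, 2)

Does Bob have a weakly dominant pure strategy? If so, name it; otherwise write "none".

R vs L: T: 0>-1, M: 1>-3, B: 2=2.
R vs C: T: 0>-1, M: 1>0, B: 2>-1.
R is at least as good as every other strategy against every opponent action, so it is weakly dominant.

R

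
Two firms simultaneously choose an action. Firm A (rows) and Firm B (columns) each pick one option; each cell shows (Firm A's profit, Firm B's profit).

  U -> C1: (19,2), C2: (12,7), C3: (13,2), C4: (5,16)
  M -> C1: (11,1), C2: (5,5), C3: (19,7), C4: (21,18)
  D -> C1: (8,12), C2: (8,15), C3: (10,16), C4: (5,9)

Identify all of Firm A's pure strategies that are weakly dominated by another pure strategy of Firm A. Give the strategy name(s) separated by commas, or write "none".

D

U is not dominated — it holds its own against M at C1 (19>11); D at C1 (19>8).
M is not dominated — it holds its own against U at C3 (19>13); D at C1 (11>8).
D: dominated, since U does at least as well everywhere (C1: 19>8, C2: 12>8, C3: 13>10, C4: 5=5).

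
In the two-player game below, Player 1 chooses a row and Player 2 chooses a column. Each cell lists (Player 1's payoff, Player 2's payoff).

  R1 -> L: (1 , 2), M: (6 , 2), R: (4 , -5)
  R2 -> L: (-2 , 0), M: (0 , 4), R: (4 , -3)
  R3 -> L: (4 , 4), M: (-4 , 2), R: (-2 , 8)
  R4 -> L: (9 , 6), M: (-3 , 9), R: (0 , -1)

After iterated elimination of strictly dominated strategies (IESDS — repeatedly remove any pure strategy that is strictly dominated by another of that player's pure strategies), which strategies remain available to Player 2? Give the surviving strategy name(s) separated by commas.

Player 1's strategy R3 is strictly dominated by R4 (L: 9>4, M: -3>-4, R: 0>-2) and is removed.
Column R is eliminated: L beats it against every remaining row (R1: 2>-5, R2: 0>-3, R4: 6>-1).
For Player 1, R1 strictly dominates R2 on the remaining columns (L: 1>-2, M: 6>0); eliminate R2.
Among the remaining strategies, none is strictly dominated by another pure strategy of the same player, so the elimination stops.
Surviving strategies — Player 1: {R1, R4}; Player 2: {L, M}.

L, M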